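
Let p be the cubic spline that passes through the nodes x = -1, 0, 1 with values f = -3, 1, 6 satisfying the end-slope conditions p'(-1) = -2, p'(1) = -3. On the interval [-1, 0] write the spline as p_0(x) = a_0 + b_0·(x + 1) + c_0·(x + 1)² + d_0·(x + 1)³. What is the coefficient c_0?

8

Let M_i = p''(x_i). Step sizes h_i = 1, 1; slopes of the chords Δ_i = (y_(i+1) - y_i)/h_i = 4, 5.
  1·M_0 + 4·M_1 + 1·M_2 = 6(Δ_1 - Δ_0) = 6
Clamped end conditions give two more equations: 2h_0·M_0 + h_0·M_1 = 6(Δ_0 - p'(-1)) = 36 and h_1·M_1 + 2h_1·M_2 = 6(p'(1) - Δ_1) = -48.
Hence M_0 = 16, M_1 = 4, M_2 = -26.
On [-1, 0], with p_0(x) = a_0 + b_0·(x + 1) + c_0·(x + 1)² + d_0·(x + 1)³: c_0 = M_0/2 = 8, d_0 = (M_1 - M_0)/(6h_0) = -2, b_0 = Δ_0 - h_0(2M_0 + M_1)/6 = -2.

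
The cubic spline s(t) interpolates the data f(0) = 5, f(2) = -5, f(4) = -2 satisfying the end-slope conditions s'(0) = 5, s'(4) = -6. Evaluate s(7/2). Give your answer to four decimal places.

Write σ_i for s''(x_i). With h_i = 2, 2 and divided differences Δ_i = -5, 3/2, the continuity of s' gives the tridiagonal system
  2·σ_0 + 8·σ_1 + 2·σ_2 = 6(Δ_1 - Δ_0) = 39
Clamped end conditions give two more equations: 2h_0·σ_0 + h_0·σ_1 = 6(Δ_0 - s'(0)) = -60 and h_1·σ_1 + 2h_1·σ_2 = 6(s'(4) - Δ_1) = -45.
Hence σ_0 = -181/8, σ_1 = 61/4, σ_2 = -151/8.
On [2, 4], s(t) = -5 - 19/8·(t - 2) + 61/8·(t - 2)² - 91/32·(t - 2)³.
With (t - 2) = 3/2: s(7/2) = -257/256.

-1.0039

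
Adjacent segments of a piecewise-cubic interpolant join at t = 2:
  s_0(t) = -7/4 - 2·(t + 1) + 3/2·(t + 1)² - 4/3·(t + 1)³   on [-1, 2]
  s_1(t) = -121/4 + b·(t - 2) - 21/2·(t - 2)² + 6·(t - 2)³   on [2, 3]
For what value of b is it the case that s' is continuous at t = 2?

s_0'(t) = -2 + 3·(t + 1) - 4·(t + 1)², so s_0'(2) = -29. On the right, s_1'(2) = b, so b = -29.

-29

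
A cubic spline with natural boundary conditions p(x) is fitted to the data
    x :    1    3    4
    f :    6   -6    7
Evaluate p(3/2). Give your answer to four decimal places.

0.0313

Let M_i = p''(x_i). Step sizes h_i = 2, 1; slopes of the chords Δ_i = (y_(i+1) - y_i)/h_i = -6, 13.
  2·M_0 + 6·M_1 + 1·M_2 = 6(Δ_1 - Δ_0) = 114
Natural end conditions: M_0 = M_2 = 0.
Solving: M_0 = 0, M_1 = 19, M_2 = 0.
On [1, 3], p(x) = 6 - 37/3·(x - 1) + 0·(x - 1)² + 19/12·(x - 1)³.
With (x - 1) = 1/2: p(3/2) = 1/32.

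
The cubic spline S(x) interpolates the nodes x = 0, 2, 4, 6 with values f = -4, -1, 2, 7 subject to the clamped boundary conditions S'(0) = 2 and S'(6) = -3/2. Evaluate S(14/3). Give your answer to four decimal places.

4.4469

Let M_i = S''(x_i). Step sizes h_i = 2, 2, 2; slopes of the chords Δ_i = (y_(i+1) - y_i)/h_i = 3/2, 3/2, 5/2.
  2·M_0 + 8·M_1 + 2·M_2 = 6(Δ_1 - Δ_0) = 0
  2·M_1 + 8·M_2 + 2·M_3 = 6(Δ_2 - Δ_1) = 6
Clamped end conditions give two more equations: 2h_0·M_0 + h_0·M_1 = 6(Δ_0 - S'(0)) = -3 and h_2·M_2 + 2h_2·M_3 = 6(S'(6) - Δ_2) = -24.
Hence M_0 = -7/15, M_1 = -17/30, M_2 = 41/15, M_3 = -221/30.
On [4, 6], S(x) = 2 + 47/15·(x - 4) + 41/30·(x - 4)² - 101/120·(x - 4)³.
With (x - 4) = 2/3: S(14/3) = 1801/405.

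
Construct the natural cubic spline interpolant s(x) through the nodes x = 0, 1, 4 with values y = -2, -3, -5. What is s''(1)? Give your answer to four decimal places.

0.2500

With σ_i denoting the second derivative at x_i, h_i = 1, 3, and Δ_i = (y_(i+1) − y_i)/h_i = -1, -2/3:
  1·σ_0 + 8·σ_1 + 3·σ_2 = 6(Δ_1 - Δ_0) = 2
Natural end conditions: σ_0 = σ_2 = 0.
Hence σ_0 = 0, σ_1 = 1/4, σ_2 = 0.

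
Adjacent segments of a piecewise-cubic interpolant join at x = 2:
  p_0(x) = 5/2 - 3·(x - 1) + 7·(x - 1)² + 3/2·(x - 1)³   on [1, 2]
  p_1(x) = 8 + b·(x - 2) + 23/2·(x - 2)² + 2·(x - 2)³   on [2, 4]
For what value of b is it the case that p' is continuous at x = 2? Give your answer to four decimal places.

p_0'(x) = -3 + 14·(x - 1) + 9/2·(x - 1)², so p_0'(2) = 31/2. On the right, p_1'(2) = b, so b = 31/2.

15.5000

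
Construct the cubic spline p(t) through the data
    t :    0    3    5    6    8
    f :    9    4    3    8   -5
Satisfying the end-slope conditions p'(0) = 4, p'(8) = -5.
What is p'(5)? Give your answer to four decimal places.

Let m_i = p''(x_i). Step sizes h_i = 3, 2, 1, 2; slopes of the chords Δ_i = (y_(i+1) - y_i)/h_i = -5/3, -1/2, 5, -13/2.
  3·m_0 + 10·m_1 + 2·m_2 = 6(Δ_1 - Δ_0) = 7
  2·m_1 + 6·m_2 + 1·m_3 = 6(Δ_2 - Δ_1) = 33
  1·m_2 + 6·m_3 + 2·m_4 = 6(Δ_3 - Δ_2) = -69
Clamped end conditions give two more equations: 2h_0·m_0 + h_0·m_1 = 6(Δ_0 - p'(0)) = -34 and h_3·m_3 + 2h_3·m_4 = 6(p'(8) - Δ_3) = 9.
Hence m_0 = -2786/453, m_1 = 146/151, m_2 = 2383/302, m_3 = -2458/151, m_4 = 6275/604.
On [5, 6], p'(t) = b_2 + 2c_2·(t - 5) + 3d_2·(t - 5)² with b_2 = Δ_2 - h_2(2m_2 + m_3)/6 = 1535/302, c_2 = m_2/2 = 2383/604, d_2 = (m_3 - m_2)/(6h_2) = -2433/604. So p'(5) = 1535/302.

5.0828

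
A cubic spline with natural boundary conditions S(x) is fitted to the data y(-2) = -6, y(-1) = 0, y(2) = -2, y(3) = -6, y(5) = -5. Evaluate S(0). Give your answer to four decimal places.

Let σ_i = S''(x_i). Step sizes h_i = 1, 3, 1, 2; slopes of the chords Δ_i = (y_(i+1) - y_i)/h_i = 6, -2/3, -4, 1/2.
  1·σ_0 + 8·σ_1 + 3·σ_2 = 6(Δ_1 - Δ_0) = -40
  3·σ_1 + 8·σ_2 + 1·σ_3 = 6(Δ_2 - Δ_1) = -20
  1·σ_2 + 6·σ_3 + 2·σ_4 = 6(Δ_3 - Δ_2) = 27
Natural end conditions: σ_0 = σ_4 = 0.
Solving the tridiagonal system: σ_0 = 0, σ_1 = -1439/322, σ_2 = -228/161, σ_3 = 1525/322, σ_4 = 0.
On [-1, 2], S(x) = 0 + 4357/966·(x + 1) - 1439/644·(x + 1)² + 983/5796·(x + 1)³.
With (x + 1) = 1: S(0) = 7087/2898.

2.4455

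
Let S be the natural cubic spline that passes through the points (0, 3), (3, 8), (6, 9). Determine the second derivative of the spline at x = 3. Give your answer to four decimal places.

-0.6667

Let M_i = S''(x_i). Step sizes h_i = 3, 3; slopes of the chords Δ_i = (y_(i+1) - y_i)/h_i = 5/3, 1/3.
  3·M_0 + 12·M_1 + 3·M_2 = 6(Δ_1 - Δ_0) = -8
Natural end conditions: M_0 = M_2 = 0.
Solving the tridiagonal system: M_0 = 0, M_1 = -2/3, M_2 = 0.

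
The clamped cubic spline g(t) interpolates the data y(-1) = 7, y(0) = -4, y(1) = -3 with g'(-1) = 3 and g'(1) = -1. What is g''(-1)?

Write M_i for g''(x_i). With h_i = 1, 1 and divided differences Δ_i = -11, 1, the continuity of g' gives the tridiagonal system
  1·M_0 + 4·M_1 + 1·M_2 = 6(Δ_1 - Δ_0) = 72
Clamped end conditions give two more equations: 2h_0·M_0 + h_0·M_1 = 6(Δ_0 - g'(-1)) = -84 and h_1·M_1 + 2h_1·M_2 = 6(g'(1) - Δ_1) = -12.
Forward elimination and back-substitution give M_0 = -62, M_1 = 40, M_2 = -26.

-62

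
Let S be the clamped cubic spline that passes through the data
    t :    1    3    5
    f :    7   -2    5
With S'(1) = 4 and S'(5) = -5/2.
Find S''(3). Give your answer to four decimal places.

15.2500

Put M_i = S'' at the i-th knot. Here h = (2, 2) and Δ = (-9/2, 7/2), so the interior equations h_(i-1)·M_(i-1) + 2(h_(i-1)+h_i)·M_i + h_i·M_(i+1) = 6(Δ_i − Δ_(i-1)) read
  2·M_0 + 8·M_1 + 2·M_2 = 6(Δ_1 - Δ_0) = 48
Clamped end conditions give two more equations: 2h_0·M_0 + h_0·M_1 = 6(Δ_0 - S'(1)) = -51 and h_1·M_1 + 2h_1·M_2 = 6(S'(5) - Δ_1) = -36.
Solving the tridiagonal system: M_0 = -163/8, M_1 = 61/4, M_2 = -133/8.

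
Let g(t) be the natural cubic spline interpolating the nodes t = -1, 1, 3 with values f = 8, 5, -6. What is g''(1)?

With m_i denoting the second derivative at x_i, h_i = 2, 2, and Δ_i = (y_(i+1) − y_i)/h_i = -3/2, -11/2:
  2·m_0 + 8·m_1 + 2·m_2 = 6(Δ_1 - Δ_0) = -24
Natural end conditions: m_0 = m_2 = 0.
Solving the tridiagonal system: m_0 = 0, m_1 = -3, m_2 = 0.

-3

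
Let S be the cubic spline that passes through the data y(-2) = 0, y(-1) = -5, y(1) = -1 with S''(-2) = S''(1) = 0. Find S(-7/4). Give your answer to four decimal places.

With m_i denoting the second derivative at x_i, h_i = 1, 2, and Δ_i = (y_(i+1) − y_i)/h_i = -5, 2:
  1·m_0 + 6·m_1 + 2·m_2 = 6(Δ_1 - Δ_0) = 42
Natural end conditions: m_0 = m_2 = 0.
Solving the tridiagonal system: m_0 = 0, m_1 = 7, m_2 = 0.
On [-2, -1], S(x) = 0 - 37/6·(x + 2) + 0·(x + 2)² + 7/6·(x + 2)³.
With (x + 2) = 1/4: S(-7/4) = -195/128.

-1.5234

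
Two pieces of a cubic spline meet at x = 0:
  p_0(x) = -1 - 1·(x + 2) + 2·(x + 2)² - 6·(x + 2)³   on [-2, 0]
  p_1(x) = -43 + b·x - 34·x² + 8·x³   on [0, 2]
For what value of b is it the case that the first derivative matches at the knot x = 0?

p_0'(x) = -1 + 4·(x + 2) - 18·(x + 2)², so p_0'(0) = -65. On the right, p_1'(0) = b, so b = -65.

-65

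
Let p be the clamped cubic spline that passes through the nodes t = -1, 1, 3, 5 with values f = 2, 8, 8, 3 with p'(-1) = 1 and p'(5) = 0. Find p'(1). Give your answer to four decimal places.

Put σ_i = p'' at the i-th knot. Here h = (2, 2, 2) and Δ = (3, 0, -5/2), so the interior equations h_(i-1)·σ_(i-1) + 2(h_(i-1)+h_i)·σ_i + h_i·σ_(i+1) = 6(Δ_i − Δ_(i-1)) read
  2·σ_0 + 8·σ_1 + 2·σ_2 = 6(Δ_1 - Δ_0) = -18
  2·σ_1 + 8·σ_2 + 2·σ_3 = 6(Δ_2 - Δ_1) = -15
Clamped end conditions give two more equations: 2h_0·σ_0 + h_0·σ_1 = 6(Δ_0 - p'(-1)) = 12 and h_2·σ_2 + 2h_2·σ_3 = 6(p'(5) - Δ_2) = 15.
Solving the tridiagonal system: σ_0 = 131/30, σ_1 = -41/15, σ_2 = -73/30, σ_3 = 149/30.
On [1, 3], p'(t) = b_1 + 2c_1·(t - 1) + 3d_1·(t - 1)² with b_1 = Δ_1 - h_1(2σ_1 + σ_2)/6 = 79/30, c_1 = σ_1/2 = -41/30, d_1 = (σ_2 - σ_1)/(6h_1) = 1/40. So p'(1) = 79/30.

2.6333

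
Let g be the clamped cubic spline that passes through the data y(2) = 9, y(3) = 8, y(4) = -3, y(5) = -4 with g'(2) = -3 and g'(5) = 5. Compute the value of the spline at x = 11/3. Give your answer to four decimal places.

0.6963

Put σ_i = g'' at the i-th knot. Here h = (1, 1, 1) and Δ = (-1, -11, -1), so the interior equations h_(i-1)·σ_(i-1) + 2(h_(i-1)+h_i)·σ_i + h_i·σ_(i+1) = 6(Δ_i − Δ_(i-1)) read
  1·σ_0 + 4·σ_1 + 1·σ_2 = 6(Δ_1 - Δ_0) = -60
  1·σ_1 + 4·σ_2 + 1·σ_3 = 6(Δ_2 - Δ_1) = 60
Clamped end conditions give two more equations: 2h_0·σ_0 + h_0·σ_1 = 6(Δ_0 - g'(2)) = 12 and h_2·σ_2 + 2h_2·σ_3 = 6(g'(5) - Δ_2) = 36.
Solving: σ_0 = 272/15, σ_1 = -364/15, σ_2 = 284/15, σ_3 = 128/15.
On [3, 4], g(x) = 8 - 91/15·(x - 3) - 182/15·(x - 3)² + 36/5·(x - 3)³.
With (x - 3) = 2/3: g(11/3) = 94/135.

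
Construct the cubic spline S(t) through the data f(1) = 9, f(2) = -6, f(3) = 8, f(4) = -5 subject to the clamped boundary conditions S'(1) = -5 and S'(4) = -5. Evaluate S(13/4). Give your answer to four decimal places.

With m_i denoting the second derivative at x_i, h_i = 1, 1, 1, and Δ_i = (y_(i+1) − y_i)/h_i = -15, 14, -13:
  1·m_0 + 4·m_1 + 1·m_2 = 6(Δ_1 - Δ_0) = 174
  1·m_1 + 4·m_2 + 1·m_3 = 6(Δ_2 - Δ_1) = -162
Clamped end conditions give two more equations: 2h_0·m_0 + h_0·m_1 = 6(Δ_0 - S'(1)) = -60 and h_2·m_2 + 2h_2·m_3 = 6(S'(4) - Δ_2) = 48.
Hence m_0 = -70, m_1 = 80, m_2 = -76, m_3 = 62.
On [3, 4], S(t) = 8 + 2·(t - 3) - 38·(t - 3)² + 23·(t - 3)³.
With (t - 3) = 1/4: S(13/4) = 415/64.

6.4844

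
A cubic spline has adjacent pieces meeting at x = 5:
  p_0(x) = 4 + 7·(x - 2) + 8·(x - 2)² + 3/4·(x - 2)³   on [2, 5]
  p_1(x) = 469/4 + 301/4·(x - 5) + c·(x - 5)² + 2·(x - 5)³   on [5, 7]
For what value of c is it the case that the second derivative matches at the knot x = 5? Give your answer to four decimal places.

14.7500

p_0''(x) = 16 + 9/2·(x - 2), so p_0''(5) = 59/2. On the right, p_1''(5) = 2c, so c = 59/4.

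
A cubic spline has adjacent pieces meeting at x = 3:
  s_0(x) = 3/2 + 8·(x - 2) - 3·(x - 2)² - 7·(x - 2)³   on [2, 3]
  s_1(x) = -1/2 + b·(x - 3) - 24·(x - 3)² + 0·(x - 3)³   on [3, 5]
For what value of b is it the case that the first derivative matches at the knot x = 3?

s_0'(x) = 8 - 6·(x - 2) - 21·(x - 2)², so s_0'(3) = -19. On the right, s_1'(3) = b, so b = -19.

-19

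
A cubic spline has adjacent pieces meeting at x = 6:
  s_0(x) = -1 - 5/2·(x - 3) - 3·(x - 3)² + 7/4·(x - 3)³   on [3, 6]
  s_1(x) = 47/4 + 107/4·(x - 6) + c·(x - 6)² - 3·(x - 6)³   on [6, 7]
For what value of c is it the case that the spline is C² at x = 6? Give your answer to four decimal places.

s_0''(x) = -6 + 21/2·(x - 3), so s_0''(6) = 51/2. On the right, s_1''(6) = 2c, so c = 51/4.

12.7500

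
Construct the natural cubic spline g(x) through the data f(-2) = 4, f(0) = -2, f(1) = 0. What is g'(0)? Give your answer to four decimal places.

Let M_i = g''(x_i). Step sizes h_i = 2, 1; slopes of the chords Δ_i = (y_(i+1) - y_i)/h_i = -3, 2.
  2·M_0 + 6·M_1 + 1·M_2 = 6(Δ_1 - Δ_0) = 30
Natural end conditions: M_0 = M_2 = 0.
Solving: M_0 = 0, M_1 = 5, M_2 = 0.
On [0, 1], g'(x) = b_1 + 2c_1·x + 3d_1·x² with b_1 = Δ_1 - h_1(2M_1 + M_2)/6 = 1/3, c_1 = M_1/2 = 5/2, d_1 = (M_2 - M_1)/(6h_1) = -5/6. So g'(0) = 1/3.

0.3333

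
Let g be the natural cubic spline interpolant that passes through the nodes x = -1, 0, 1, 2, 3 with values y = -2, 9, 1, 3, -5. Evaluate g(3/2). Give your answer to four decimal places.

1.5513

Put m_i = g'' at the i-th knot. Here h = (1, 1, 1, 1) and Δ = (11, -8, 2, -8), so the interior equations h_(i-1)·m_(i-1) + 2(h_(i-1)+h_i)·m_i + h_i·m_(i+1) = 6(Δ_i − Δ_(i-1)) read
  1·m_0 + 4·m_1 + 1·m_2 = 6(Δ_1 - Δ_0) = -114
  1·m_1 + 4·m_2 + 1·m_3 = 6(Δ_2 - Δ_1) = 60
  1·m_2 + 4·m_3 + 1·m_4 = 6(Δ_3 - Δ_2) = -60
Natural end conditions: m_0 = m_4 = 0.
Forward elimination and back-substitution give m_0 = 0, m_1 = -1005/28, m_2 = 207/7, m_3 = -627/28, m_4 = 0.
On [1, 2], g(x) = 1 - 33/8·(x - 1) + 207/14·(x - 1)² - 485/56·(x - 1)³.
With (x - 1) = 1/2: g(3/2) = 695/448.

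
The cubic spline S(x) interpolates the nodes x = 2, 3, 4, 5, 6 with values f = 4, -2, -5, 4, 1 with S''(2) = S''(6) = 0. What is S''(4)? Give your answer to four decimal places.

Write M_i for S''(x_i). With h_i = 1, 1, 1, 1 and divided differences Δ_i = -6, -3, 9, -3, the continuity of S' gives the tridiagonal system
  1·M_0 + 4·M_1 + 1·M_2 = 6(Δ_1 - Δ_0) = 18
  1·M_1 + 4·M_2 + 1·M_3 = 6(Δ_2 - Δ_1) = 72
  1·M_2 + 4·M_3 + 1·M_4 = 6(Δ_3 - Δ_2) = -72
Natural end conditions: M_0 = M_4 = 0.
Hence M_0 = 0, M_1 = -45/28, M_2 = 171/7, M_3 = -675/28, M_4 = 0.

24.4286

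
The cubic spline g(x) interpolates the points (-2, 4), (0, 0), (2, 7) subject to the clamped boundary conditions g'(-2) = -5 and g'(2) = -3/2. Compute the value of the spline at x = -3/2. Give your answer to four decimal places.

Put σ_i = g'' at the i-th knot. Here h = (2, 2) and Δ = (-2, 7/2), so the interior equations h_(i-1)·σ_(i-1) + 2(h_(i-1)+h_i)·σ_i + h_i·σ_(i+1) = 6(Δ_i − Δ_(i-1)) read
  2·σ_0 + 8·σ_1 + 2·σ_2 = 6(Δ_1 - Δ_0) = 33
Clamped end conditions give two more equations: 2h_0·σ_0 + h_0·σ_1 = 6(Δ_0 - g'(-2)) = 18 and h_1·σ_1 + 2h_1·σ_2 = 6(g'(2) - Δ_1) = -30.
Forward elimination and back-substitution give σ_0 = 5/4, σ_1 = 13/2, σ_2 = -43/4.
On [-2, 0], g(x) = 4 - 5·(x + 2) + 5/8·(x + 2)² + 7/16·(x + 2)³.
With (x + 2) = 1/2: g(-3/2) = 219/128.

1.7109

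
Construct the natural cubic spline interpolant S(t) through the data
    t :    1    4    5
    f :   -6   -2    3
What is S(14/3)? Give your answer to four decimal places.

Write M_i for S''(x_i). With h_i = 3, 1 and divided differences Δ_i = 4/3, 5, the continuity of S' gives the tridiagonal system
  3·M_0 + 8·M_1 + 1·M_2 = 6(Δ_1 - Δ_0) = 22
Natural end conditions: M_0 = M_2 = 0.
Hence M_0 = 0, M_1 = 11/4, M_2 = 0.
On [4, 5], S(t) = -2 + 49/12·(t - 4) + 11/8·(t - 4)² - 11/24·(t - 4)³.
With (t - 4) = 2/3: S(14/3) = 97/81.

1.1975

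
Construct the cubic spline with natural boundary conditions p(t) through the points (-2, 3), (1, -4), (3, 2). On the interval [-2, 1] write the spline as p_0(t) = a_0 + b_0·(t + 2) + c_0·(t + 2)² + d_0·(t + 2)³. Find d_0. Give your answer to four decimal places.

Let σ_i = p''(x_i). Step sizes h_i = 3, 2; slopes of the chords Δ_i = (y_(i+1) - y_i)/h_i = -7/3, 3.
  3·σ_0 + 10·σ_1 + 2·σ_2 = 6(Δ_1 - Δ_0) = 32
Natural end conditions: σ_0 = σ_2 = 0.
Solving the tridiagonal system: σ_0 = 0, σ_1 = 16/5, σ_2 = 0.
On [-2, 1], with p_0(t) = a_0 + b_0·(t + 2) + c_0·(t + 2)² + d_0·(t + 2)³: c_0 = σ_0/2 = 0, d_0 = (σ_1 - σ_0)/(6h_0) = 8/45, b_0 = Δ_0 - h_0(2σ_0 + σ_1)/6 = -59/15.

0.1778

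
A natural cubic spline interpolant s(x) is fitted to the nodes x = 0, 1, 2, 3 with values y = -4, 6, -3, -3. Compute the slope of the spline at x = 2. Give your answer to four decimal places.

Let σ_i = s''(x_i). Step sizes h_i = 1, 1, 1; slopes of the chords Δ_i = (y_(i+1) - y_i)/h_i = 10, -9, 0.
  1·σ_0 + 4·σ_1 + 1·σ_2 = 6(Δ_1 - Δ_0) = -114
  1·σ_1 + 4·σ_2 + 1·σ_3 = 6(Δ_2 - Δ_1) = 54
Natural end conditions: σ_0 = σ_3 = 0.
Hence σ_0 = 0, σ_1 = -34, σ_2 = 22, σ_3 = 0.
On [2, 3], s'(x) = b_2 + 2c_2·(x - 2) + 3d_2·(x - 2)² with b_2 = Δ_2 - h_2(2σ_2 + σ_3)/6 = -22/3, c_2 = σ_2/2 = 11, d_2 = (σ_3 - σ_2)/(6h_2) = -11/3. So s'(2) = -22/3.

-7.3333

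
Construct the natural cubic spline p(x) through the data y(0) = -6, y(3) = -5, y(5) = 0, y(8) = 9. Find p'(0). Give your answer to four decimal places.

-0.3125

Let m_i = p''(x_i). Step sizes h_i = 3, 2, 3; slopes of the chords Δ_i = (y_(i+1) - y_i)/h_i = 1/3, 5/2, 3.
  3·m_0 + 10·m_1 + 2·m_2 = 6(Δ_1 - Δ_0) = 13
  2·m_1 + 10·m_2 + 3·m_3 = 6(Δ_2 - Δ_1) = 3
Natural end conditions: m_0 = m_3 = 0.
Forward elimination and back-substitution give m_0 = 0, m_1 = 31/24, m_2 = 1/24, m_3 = 0.
On [0, 3], p'(x) = b_0 + 2c_0·x + 3d_0·x² with b_0 = Δ_0 - h_0(2m_0 + m_1)/6 = -5/16, c_0 = m_0/2 = 0, d_0 = (m_1 - m_0)/(6h_0) = 31/432. So p'(0) = -5/16.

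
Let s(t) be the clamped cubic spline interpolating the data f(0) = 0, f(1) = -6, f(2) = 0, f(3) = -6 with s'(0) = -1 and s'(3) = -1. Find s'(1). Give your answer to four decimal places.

0.2000

With M_i denoting the second derivative at x_i, h_i = 1, 1, 1, and Δ_i = (y_(i+1) − y_i)/h_i = -6, 6, -6:
  1·M_0 + 4·M_1 + 1·M_2 = 6(Δ_1 - Δ_0) = 72
  1·M_1 + 4·M_2 + 1·M_3 = 6(Δ_2 - Δ_1) = -72
Clamped end conditions give two more equations: 2h_0·M_0 + h_0·M_1 = 6(Δ_0 - s'(0)) = -30 and h_2·M_2 + 2h_2·M_3 = 6(s'(3) - Δ_2) = 30.
Hence M_0 = -162/5, M_1 = 174/5, M_2 = -174/5, M_3 = 162/5.
On [1, 2], s'(t) = b_1 + 2c_1·(t - 1) + 3d_1·(t - 1)² with b_1 = Δ_1 - h_1(2M_1 + M_2)/6 = 1/5, c_1 = M_1/2 = 87/5, d_1 = (M_2 - M_1)/(6h_1) = -58/5. So s'(1) = 1/5.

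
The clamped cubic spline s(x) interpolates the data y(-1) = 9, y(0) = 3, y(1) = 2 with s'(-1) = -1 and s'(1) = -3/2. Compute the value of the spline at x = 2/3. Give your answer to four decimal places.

Put σ_i = s'' at the i-th knot. Here h = (1, 1) and Δ = (-6, -1), so the interior equations h_(i-1)·σ_(i-1) + 2(h_(i-1)+h_i)·σ_i + h_i·σ_(i+1) = 6(Δ_i − Δ_(i-1)) read
  1·σ_0 + 4·σ_1 + 1·σ_2 = 6(Δ_1 - Δ_0) = 30
Clamped end conditions give two more equations: 2h_0·σ_0 + h_0·σ_1 = 6(Δ_0 - s'(-1)) = -30 and h_1·σ_1 + 2h_1·σ_2 = 6(s'(1) - Δ_1) = -3.
Forward elimination and back-substitution give σ_0 = -91/4, σ_1 = 31/2, σ_2 = -37/4.
On [0, 1], s(x) = 3 - 37/8·x + 31/4·x² - 33/8·x³.
With x = 2/3: s(2/3) = 77/36.

2.1389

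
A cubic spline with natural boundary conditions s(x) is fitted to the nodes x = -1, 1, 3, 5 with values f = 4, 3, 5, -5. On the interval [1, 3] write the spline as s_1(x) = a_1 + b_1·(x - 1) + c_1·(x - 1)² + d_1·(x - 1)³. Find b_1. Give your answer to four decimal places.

Let m_i = s''(x_i). Step sizes h_i = 2, 2, 2; slopes of the chords Δ_i = (y_(i+1) - y_i)/h_i = -1/2, 1, -5.
  2·m_0 + 8·m_1 + 2·m_2 = 6(Δ_1 - Δ_0) = 9
  2·m_1 + 8·m_2 + 2·m_3 = 6(Δ_2 - Δ_1) = -36
Natural end conditions: m_0 = m_3 = 0.
Solving the tridiagonal system: m_0 = 0, m_1 = 12/5, m_2 = -51/10, m_3 = 0.
On [1, 3], with s_1(x) = a_1 + b_1·(x - 1) + c_1·(x - 1)² + d_1·(x - 1)³: c_1 = m_1/2 = 6/5, d_1 = (m_2 - m_1)/(6h_1) = -5/8, b_1 = Δ_1 - h_1(2m_1 + m_2)/6 = 11/10.

1.1000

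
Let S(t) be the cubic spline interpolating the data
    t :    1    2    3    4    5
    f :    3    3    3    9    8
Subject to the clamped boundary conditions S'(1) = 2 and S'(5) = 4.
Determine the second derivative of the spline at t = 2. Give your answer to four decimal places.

-2.5000

Let M_i = S''(x_i). Step sizes h_i = 1, 1, 1, 1; slopes of the chords Δ_i = (y_(i+1) - y_i)/h_i = 0, 0, 6, -1.
  1·M_0 + 4·M_1 + 1·M_2 = 6(Δ_1 - Δ_0) = 0
  1·M_1 + 4·M_2 + 1·M_3 = 6(Δ_2 - Δ_1) = 36
  1·M_2 + 4·M_3 + 1·M_4 = 6(Δ_3 - Δ_2) = -42
Clamped end conditions give two more equations: 2h_0·M_0 + h_0·M_1 = 6(Δ_0 - S'(1)) = -12 and h_3·M_3 + 2h_3·M_4 = 6(S'(5) - Δ_3) = 30.
Hence M_0 = -19/4, M_1 = -5/2, M_2 = 59/4, M_3 = -41/2, M_4 = 101/4.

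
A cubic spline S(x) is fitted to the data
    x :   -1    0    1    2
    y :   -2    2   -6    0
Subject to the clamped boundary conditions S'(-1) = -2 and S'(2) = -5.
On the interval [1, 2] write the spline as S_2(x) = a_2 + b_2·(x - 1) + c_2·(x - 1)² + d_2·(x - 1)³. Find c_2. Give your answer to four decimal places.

With σ_i denoting the second derivative at x_i, h_i = 1, 1, 1, and Δ_i = (y_(i+1) − y_i)/h_i = 4, -8, 6:
  1·σ_0 + 4·σ_1 + 1·σ_2 = 6(Δ_1 - Δ_0) = -72
  1·σ_1 + 4·σ_2 + 1·σ_3 = 6(Δ_2 - Δ_1) = 84
Clamped end conditions give two more equations: 2h_0·σ_0 + h_0·σ_1 = 6(Δ_0 - S'(-1)) = 36 and h_2·σ_2 + 2h_2·σ_3 = 6(S'(2) - Δ_2) = -66.
Solving the tridiagonal system: σ_0 = 186/5, σ_1 = -192/5, σ_2 = 222/5, σ_3 = -276/5.
On [1, 2], with S_2(x) = a_2 + b_2·(x - 1) + c_2·(x - 1)² + d_2·(x - 1)³: c_2 = σ_2/2 = 111/5, d_2 = (σ_3 - σ_2)/(6h_2) = -83/5, b_2 = Δ_2 - h_2(2σ_2 + σ_3)/6 = 2/5.

22.2000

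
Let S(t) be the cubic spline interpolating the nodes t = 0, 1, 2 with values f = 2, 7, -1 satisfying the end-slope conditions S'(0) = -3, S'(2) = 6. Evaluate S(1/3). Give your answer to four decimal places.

Put M_i = S'' at the i-th knot. Here h = (1, 1) and Δ = (5, -8), so the interior equations h_(i-1)·M_(i-1) + 2(h_(i-1)+h_i)·M_i + h_i·M_(i+1) = 6(Δ_i − Δ_(i-1)) read
  1·M_0 + 4·M_1 + 1·M_2 = 6(Δ_1 - Δ_0) = -78
Clamped end conditions give two more equations: 2h_0·M_0 + h_0·M_1 = 6(Δ_0 - S'(0)) = 48 and h_1·M_1 + 2h_1·M_2 = 6(S'(2) - Δ_1) = 84.
Solving the tridiagonal system: M_0 = 48, M_1 = -48, M_2 = 66.
On [0, 1], S(t) = 2 - 3·t + 24·t² - 16·t³.
With t = 1/3: S(1/3) = 83/27.

3.0741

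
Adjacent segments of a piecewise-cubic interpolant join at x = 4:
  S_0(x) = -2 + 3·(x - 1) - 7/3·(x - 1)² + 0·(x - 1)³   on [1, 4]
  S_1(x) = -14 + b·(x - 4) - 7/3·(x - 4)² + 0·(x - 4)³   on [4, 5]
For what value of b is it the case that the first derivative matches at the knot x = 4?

-11

S_0'(x) = 3 - 14/3·(x - 1) + 0·(x - 1)², so S_0'(4) = -11. On the right, S_1'(4) = b, so b = -11.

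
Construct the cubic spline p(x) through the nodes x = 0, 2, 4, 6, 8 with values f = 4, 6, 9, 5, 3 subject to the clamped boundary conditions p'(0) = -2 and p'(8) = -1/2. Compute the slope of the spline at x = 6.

-2

Write M_i for p''(x_i). With h_i = 2, 2, 2, 2 and divided differences Δ_i = 1, 3/2, -2, -1, the continuity of p' gives the tridiagonal system
  2·M_0 + 8·M_1 + 2·M_2 = 6(Δ_1 - Δ_0) = 3
  2·M_1 + 8·M_2 + 2·M_3 = 6(Δ_2 - Δ_1) = -21
  2·M_2 + 8·M_3 + 2·M_4 = 6(Δ_3 - Δ_2) = 6
Clamped end conditions give two more equations: 2h_0·M_0 + h_0·M_1 = 6(Δ_0 - p'(0)) = 18 and h_3·M_3 + 2h_3·M_4 = 6(p'(8) - Δ_3) = 3.
Solving: M_0 = 9/2, M_1 = 0, M_2 = -3, M_3 = 3/2, M_4 = 0.
On [6, 8], p'(x) = b_3 + 2c_3·(x - 6) + 3d_3·(x - 6)² with b_3 = Δ_3 - h_3(2M_3 + M_4)/6 = -2, c_3 = M_3/2 = 3/4, d_3 = (M_4 - M_3)/(6h_3) = -1/8. So p'(6) = -2.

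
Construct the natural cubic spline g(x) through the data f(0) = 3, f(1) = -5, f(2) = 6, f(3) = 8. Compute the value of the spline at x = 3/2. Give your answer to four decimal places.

Write m_i for g''(x_i). With h_i = 1, 1, 1 and divided differences Δ_i = -8, 11, 2, the continuity of g' gives the tridiagonal system
  1·m_0 + 4·m_1 + 1·m_2 = 6(Δ_1 - Δ_0) = 114
  1·m_1 + 4·m_2 + 1·m_3 = 6(Δ_2 - Δ_1) = -54
Natural end conditions: m_0 = m_3 = 0.
Forward elimination and back-substitution give m_0 = 0, m_1 = 34, m_2 = -22, m_3 = 0.
On [1, 2], g(x) = -5 + 10/3·(x - 1) + 17·(x - 1)² - 28/3·(x - 1)³.
With (x - 1) = 1/2: g(3/2) = -1/4.

-0.2500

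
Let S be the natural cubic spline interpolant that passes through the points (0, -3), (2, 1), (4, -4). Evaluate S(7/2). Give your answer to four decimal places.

-2.2227

Let M_i = S''(x_i). Step sizes h_i = 2, 2; slopes of the chords Δ_i = (y_(i+1) - y_i)/h_i = 2, -5/2.
  2·M_0 + 8·M_1 + 2·M_2 = 6(Δ_1 - Δ_0) = -27
Natural end conditions: M_0 = M_2 = 0.
Solving: M_0 = 0, M_1 = -27/8, M_2 = 0.
On [2, 4], S(t) = 1 - 1/4·(t - 2) - 27/16·(t - 2)² + 9/32·(t - 2)³.
With (t - 2) = 3/2: S(7/2) = -569/256.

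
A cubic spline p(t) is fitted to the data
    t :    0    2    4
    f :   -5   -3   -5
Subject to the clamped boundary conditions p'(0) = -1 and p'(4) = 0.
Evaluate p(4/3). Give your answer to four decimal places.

Write M_i for p''(x_i). With h_i = 2, 2 and divided differences Δ_i = 1, -1, the continuity of p' gives the tridiagonal system
  2·M_0 + 8·M_1 + 2·M_2 = 6(Δ_1 - Δ_0) = -12
Clamped end conditions give two more equations: 2h_0·M_0 + h_0·M_1 = 6(Δ_0 - p'(0)) = 12 and h_1·M_1 + 2h_1·M_2 = 6(p'(4) - Δ_1) = 6.
Solving the tridiagonal system: M_0 = 19/4, M_1 = -7/2, M_2 = 13/4.
On [0, 2], p(t) = -5 - 1·t + 19/8·t² - 11/16·t³.
With t = 4/3: p(4/3) = -101/27.

-3.7407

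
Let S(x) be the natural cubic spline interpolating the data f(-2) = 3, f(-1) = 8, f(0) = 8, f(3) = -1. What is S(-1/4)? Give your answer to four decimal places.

Put M_i = S'' at the i-th knot. Here h = (1, 1, 3) and Δ = (5, 0, -3), so the interior equations h_(i-1)·M_(i-1) + 2(h_(i-1)+h_i)·M_i + h_i·M_(i+1) = 6(Δ_i − Δ_(i-1)) read
  1·M_0 + 4·M_1 + 1·M_2 = 6(Δ_1 - Δ_0) = -30
  1·M_1 + 8·M_2 + 3·M_3 = 6(Δ_2 - Δ_1) = -18
Natural end conditions: M_0 = M_3 = 0.
Forward elimination and back-substitution give M_0 = 0, M_1 = -222/31, M_2 = -42/31, M_3 = 0.
On [-1, 0], S(x) = 8 + 81/31·(x + 1) - 111/31·(x + 1)² + 30/31·(x + 1)³.
With (x + 1) = 3/4: S(-1/4) = 8287/992.

8.3538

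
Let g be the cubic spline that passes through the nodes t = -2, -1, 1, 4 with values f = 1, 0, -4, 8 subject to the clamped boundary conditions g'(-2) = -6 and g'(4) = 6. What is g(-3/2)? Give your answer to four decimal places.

Let m_i = g''(x_i). Step sizes h_i = 1, 2, 3; slopes of the chords Δ_i = (y_(i+1) - y_i)/h_i = -1, -2, 4.
  1·m_0 + 6·m_1 + 2·m_2 = 6(Δ_1 - Δ_0) = -6
  2·m_1 + 10·m_2 + 3·m_3 = 6(Δ_2 - Δ_1) = 36
Clamped end conditions give two more equations: 2h_0·m_0 + h_0·m_1 = 6(Δ_0 - g'(-2)) = 30 and h_2·m_2 + 2h_2·m_3 = 6(g'(4) - Δ_2) = 12.
Hence m_0 = 338/19, m_1 = -106/19, m_2 = 92/19, m_3 = -8/19.
On [-2, -1], g(t) = 1 - 6·(t + 2) + 169/19·(t + 2)² - 74/19·(t + 2)³.
With (t + 2) = 1/2: g(-3/2) = -5/19.

-0.2632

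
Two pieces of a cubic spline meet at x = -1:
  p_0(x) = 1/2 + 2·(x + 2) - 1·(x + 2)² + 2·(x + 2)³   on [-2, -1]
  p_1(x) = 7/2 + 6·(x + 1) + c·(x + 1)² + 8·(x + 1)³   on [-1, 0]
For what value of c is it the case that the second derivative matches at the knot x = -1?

5

p_0''(x) = -2 + 12·(x + 2), so p_0''(-1) = 10. On the right, p_1''(-1) = 2c, so c = 5.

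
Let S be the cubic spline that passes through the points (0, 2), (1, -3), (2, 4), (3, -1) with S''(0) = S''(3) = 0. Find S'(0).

-9

Let M_i = S''(x_i). Step sizes h_i = 1, 1, 1; slopes of the chords Δ_i = (y_(i+1) - y_i)/h_i = -5, 7, -5.
  1·M_0 + 4·M_1 + 1·M_2 = 6(Δ_1 - Δ_0) = 72
  1·M_1 + 4·M_2 + 1·M_3 = 6(Δ_2 - Δ_1) = -72
Natural end conditions: M_0 = M_3 = 0.
Hence M_0 = 0, M_1 = 24, M_2 = -24, M_3 = 0.
On [0, 1], S'(x) = b_0 + 2c_0·x + 3d_0·x² with b_0 = Δ_0 - h_0(2M_0 + M_1)/6 = -9, c_0 = M_0/2 = 0, d_0 = (M_1 - M_0)/(6h_0) = 4. So S'(0) = -9.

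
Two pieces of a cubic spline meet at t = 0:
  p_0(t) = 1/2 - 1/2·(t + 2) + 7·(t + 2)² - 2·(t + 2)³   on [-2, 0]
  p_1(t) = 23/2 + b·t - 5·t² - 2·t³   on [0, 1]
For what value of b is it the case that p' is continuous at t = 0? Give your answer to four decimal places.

3.5000

p_0'(t) = -1/2 + 14·(t + 2) - 6·(t + 2)², so p_0'(0) = 7/2. On the right, p_1'(0) = b, so b = 7/2.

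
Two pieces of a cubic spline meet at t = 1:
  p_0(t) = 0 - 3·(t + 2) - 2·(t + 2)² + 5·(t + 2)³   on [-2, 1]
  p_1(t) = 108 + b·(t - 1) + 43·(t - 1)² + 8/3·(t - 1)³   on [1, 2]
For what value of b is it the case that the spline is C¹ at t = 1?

120

p_0'(t) = -3 - 4·(t + 2) + 15·(t + 2)², so p_0'(1) = 120. On the right, p_1'(1) = b, so b = 120.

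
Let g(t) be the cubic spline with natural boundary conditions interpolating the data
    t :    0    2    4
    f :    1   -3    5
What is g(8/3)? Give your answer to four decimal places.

Write M_i for g''(x_i). With h_i = 2, 2 and divided differences Δ_i = -2, 4, the continuity of g' gives the tridiagonal system
  2·M_0 + 8·M_1 + 2·M_2 = 6(Δ_1 - Δ_0) = 36
Natural end conditions: M_0 = M_2 = 0.
Solving: M_0 = 0, M_1 = 9/2, M_2 = 0.
On [2, 4], g(t) = -3 + 1·(t - 2) + 9/4·(t - 2)² - 3/8·(t - 2)³.
With (t - 2) = 2/3: g(8/3) = -13/9.

-1.4444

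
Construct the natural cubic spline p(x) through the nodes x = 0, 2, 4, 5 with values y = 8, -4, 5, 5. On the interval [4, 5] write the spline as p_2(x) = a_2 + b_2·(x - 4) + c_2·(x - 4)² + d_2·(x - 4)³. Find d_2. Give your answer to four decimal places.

1.2955

Put M_i = p'' at the i-th knot. Here h = (2, 2, 1) and Δ = (-6, 9/2, 0), so the interior equations h_(i-1)·M_(i-1) + 2(h_(i-1)+h_i)·M_i + h_i·M_(i+1) = 6(Δ_i − Δ_(i-1)) read
  2·M_0 + 8·M_1 + 2·M_2 = 6(Δ_1 - Δ_0) = 63
  2·M_1 + 6·M_2 + 1·M_3 = 6(Δ_2 - Δ_1) = -27
Natural end conditions: M_0 = M_3 = 0.
Forward elimination and back-substitution give M_0 = 0, M_1 = 108/11, M_2 = -171/22, M_3 = 0.
On [4, 5], with p_2(x) = a_2 + b_2·(x - 4) + c_2·(x - 4)² + d_2·(x - 4)³: c_2 = M_2/2 = -171/44, d_2 = (M_3 - M_2)/(6h_2) = 57/44, b_2 = Δ_2 - h_2(2M_2 + M_3)/6 = 57/22.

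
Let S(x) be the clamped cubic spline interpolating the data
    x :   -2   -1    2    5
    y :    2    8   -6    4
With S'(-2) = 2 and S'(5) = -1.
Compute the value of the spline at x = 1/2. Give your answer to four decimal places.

3.3831

With M_i denoting the second derivative at x_i, h_i = 1, 3, 3, and Δ_i = (y_(i+1) − y_i)/h_i = 6, -14/3, 10/3:
  1·M_0 + 8·M_1 + 3·M_2 = 6(Δ_1 - Δ_0) = -64
  3·M_1 + 12·M_2 + 3·M_3 = 6(Δ_2 - Δ_1) = 48
Clamped end conditions give two more equations: 2h_0·M_0 + h_0·M_1 = 6(Δ_0 - S'(-2)) = 24 and h_2·M_2 + 2h_2·M_3 = 6(S'(5) - Δ_2) = -26.
Hence M_0 = 590/31, M_1 = -436/31, M_2 = 914/93, M_3 = -860/93.
On [-1, 2], S(x) = 8 + 139/31·(x + 1) - 218/31·(x + 1)² + 1111/837·(x + 1)³.
With (x + 1) = 3/2: S(1/2) = 839/248.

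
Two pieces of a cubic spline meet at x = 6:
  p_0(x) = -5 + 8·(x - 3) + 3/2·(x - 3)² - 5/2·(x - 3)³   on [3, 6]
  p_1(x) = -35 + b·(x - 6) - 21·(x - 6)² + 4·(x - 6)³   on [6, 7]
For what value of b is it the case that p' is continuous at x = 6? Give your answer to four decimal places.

p_0'(x) = 8 + 3·(x - 3) - 15/2·(x - 3)², so p_0'(6) = -101/2. On the right, p_1'(6) = b, so b = -101/2.

-50.5000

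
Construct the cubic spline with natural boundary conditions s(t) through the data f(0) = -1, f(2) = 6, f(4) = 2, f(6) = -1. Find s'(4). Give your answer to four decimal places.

-2.5000

Put M_i = s'' at the i-th knot. Here h = (2, 2, 2) and Δ = (7/2, -2, -3/2), so the interior equations h_(i-1)·M_(i-1) + 2(h_(i-1)+h_i)·M_i + h_i·M_(i+1) = 6(Δ_i − Δ_(i-1)) read
  2·M_0 + 8·M_1 + 2·M_2 = 6(Δ_1 - Δ_0) = -33
  2·M_1 + 8·M_2 + 2·M_3 = 6(Δ_2 - Δ_1) = 3
Natural end conditions: M_0 = M_3 = 0.
Forward elimination and back-substitution give M_0 = 0, M_1 = -9/2, M_2 = 3/2, M_3 = 0.
On [4, 6], s'(t) = b_2 + 2c_2·(t - 4) + 3d_2·(t - 4)² with b_2 = Δ_2 - h_2(2M_2 + M_3)/6 = -5/2, c_2 = M_2/2 = 3/4, d_2 = (M_3 - M_2)/(6h_2) = -1/8. So s'(4) = -5/2.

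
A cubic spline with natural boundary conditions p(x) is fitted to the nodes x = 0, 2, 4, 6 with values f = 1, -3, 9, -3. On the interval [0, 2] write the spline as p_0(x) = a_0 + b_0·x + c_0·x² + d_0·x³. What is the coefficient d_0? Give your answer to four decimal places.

0.7333

Let M_i = p''(x_i). Step sizes h_i = 2, 2, 2; slopes of the chords Δ_i = (y_(i+1) - y_i)/h_i = -2, 6, -6.
  2·M_0 + 8·M_1 + 2·M_2 = 6(Δ_1 - Δ_0) = 48
  2·M_1 + 8·M_2 + 2·M_3 = 6(Δ_2 - Δ_1) = -72
Natural end conditions: M_0 = M_3 = 0.
Hence M_0 = 0, M_1 = 44/5, M_2 = -56/5, M_3 = 0.
On [0, 2], with p_0(x) = a_0 + b_0·x + c_0·x² + d_0·x³: c_0 = M_0/2 = 0, d_0 = (M_1 - M_0)/(6h_0) = 11/15, b_0 = Δ_0 - h_0(2M_0 + M_1)/6 = -74/15.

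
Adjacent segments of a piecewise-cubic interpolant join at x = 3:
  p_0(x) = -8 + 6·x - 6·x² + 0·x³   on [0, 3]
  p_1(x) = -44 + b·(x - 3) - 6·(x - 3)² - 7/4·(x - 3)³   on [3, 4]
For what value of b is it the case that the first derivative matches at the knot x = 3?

-30

p_0'(x) = 6 - 12·x + 0·x², so p_0'(3) = -30. On the right, p_1'(3) = b, so b = -30.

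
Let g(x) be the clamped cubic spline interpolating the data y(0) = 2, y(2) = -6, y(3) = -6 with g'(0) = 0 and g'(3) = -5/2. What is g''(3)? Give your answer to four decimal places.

-12.3333

Let σ_i = g''(x_i). Step sizes h_i = 2, 1; slopes of the chords Δ_i = (y_(i+1) - y_i)/h_i = -4, 0.
  2·σ_0 + 6·σ_1 + 1·σ_2 = 6(Δ_1 - Δ_0) = 24
Clamped end conditions give two more equations: 2h_0·σ_0 + h_0·σ_1 = 6(Δ_0 - g'(0)) = -24 and h_1·σ_1 + 2h_1·σ_2 = 6(g'(3) - Δ_1) = -15.
Solving: σ_0 = -65/6, σ_1 = 29/3, σ_2 = -37/3.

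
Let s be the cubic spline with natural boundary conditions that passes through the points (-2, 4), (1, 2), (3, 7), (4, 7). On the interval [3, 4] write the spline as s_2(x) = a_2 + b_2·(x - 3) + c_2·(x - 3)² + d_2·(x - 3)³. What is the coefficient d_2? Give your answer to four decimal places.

Put M_i = s'' at the i-th knot. Here h = (3, 2, 1) and Δ = (-2/3, 5/2, 0), so the interior equations h_(i-1)·M_(i-1) + 2(h_(i-1)+h_i)·M_i + h_i·M_(i+1) = 6(Δ_i − Δ_(i-1)) read
  3·M_0 + 10·M_1 + 2·M_2 = 6(Δ_1 - Δ_0) = 19
  2·M_1 + 6·M_2 + 1·M_3 = 6(Δ_2 - Δ_1) = -15
Natural end conditions: M_0 = M_3 = 0.
Hence M_0 = 0, M_1 = 18/7, M_2 = -47/14, M_3 = 0.
On [3, 4], with s_2(x) = a_2 + b_2·(x - 3) + c_2·(x - 3)² + d_2·(x - 3)³: c_2 = M_2/2 = -47/28, d_2 = (M_3 - M_2)/(6h_2) = 47/84, b_2 = Δ_2 - h_2(2M_2 + M_3)/6 = 47/42.

0.5595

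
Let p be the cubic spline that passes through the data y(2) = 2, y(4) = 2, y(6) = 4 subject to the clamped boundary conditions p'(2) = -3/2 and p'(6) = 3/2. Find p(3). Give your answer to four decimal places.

Write M_i for p''(x_i). With h_i = 2, 2 and divided differences Δ_i = 0, 1, the continuity of p' gives the tridiagonal system
  2·M_0 + 8·M_1 + 2·M_2 = 6(Δ_1 - Δ_0) = 6
Clamped end conditions give two more equations: 2h_0·M_0 + h_0·M_1 = 6(Δ_0 - p'(2)) = 9 and h_1·M_1 + 2h_1·M_2 = 6(p'(6) - Δ_1) = 3.
Forward elimination and back-substitution give M_0 = 9/4, M_1 = 0, M_2 = 3/4.
On [2, 4], p(x) = 2 - 3/2·(x - 2) + 9/8·(x - 2)² - 3/16·(x - 2)³.
With (x - 2) = 1: p(3) = 23/16.

1.4375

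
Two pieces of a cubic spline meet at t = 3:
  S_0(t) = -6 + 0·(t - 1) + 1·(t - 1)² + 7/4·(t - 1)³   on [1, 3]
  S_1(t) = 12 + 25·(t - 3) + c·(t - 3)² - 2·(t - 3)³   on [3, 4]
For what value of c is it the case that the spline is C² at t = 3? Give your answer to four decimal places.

11.5000

S_0''(t) = 2 + 21/2·(t - 1), so S_0''(3) = 23. On the right, S_1''(3) = 2c, so c = 23/2.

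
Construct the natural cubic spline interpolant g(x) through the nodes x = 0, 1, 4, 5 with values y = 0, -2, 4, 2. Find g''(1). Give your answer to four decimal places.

4.8000

Put σ_i = g'' at the i-th knot. Here h = (1, 3, 1) and Δ = (-2, 2, -2), so the interior equations h_(i-1)·σ_(i-1) + 2(h_(i-1)+h_i)·σ_i + h_i·σ_(i+1) = 6(Δ_i − Δ_(i-1)) read
  1·σ_0 + 8·σ_1 + 3·σ_2 = 6(Δ_1 - Δ_0) = 24
  3·σ_1 + 8·σ_2 + 1·σ_3 = 6(Δ_2 - Δ_1) = -24
Natural end conditions: σ_0 = σ_3 = 0.
Hence σ_0 = 0, σ_1 = 24/5, σ_2 = -24/5, σ_3 = 0.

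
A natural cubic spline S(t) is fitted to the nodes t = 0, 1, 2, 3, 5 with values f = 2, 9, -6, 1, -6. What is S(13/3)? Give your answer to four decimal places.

0.0198

Put m_i = S'' at the i-th knot. Here h = (1, 1, 1, 2) and Δ = (7, -15, 7, -7/2), so the interior equations h_(i-1)·m_(i-1) + 2(h_(i-1)+h_i)·m_i + h_i·m_(i+1) = 6(Δ_i − Δ_(i-1)) read
  1·m_0 + 4·m_1 + 1·m_2 = 6(Δ_1 - Δ_0) = -132
  1·m_1 + 4·m_2 + 1·m_3 = 6(Δ_2 - Δ_1) = 132
  1·m_2 + 6·m_3 + 2·m_4 = 6(Δ_3 - Δ_2) = -63
Natural end conditions: m_0 = m_4 = 0.
Forward elimination and back-substitution give m_0 = 0, m_1 = -3891/86, m_2 = 2106/43, m_3 = -1605/86, m_4 = 0.
On [3, 5], S(t) = 1 + 769/86·(t - 3) - 1605/172·(t - 3)² + 535/344·(t - 3)³.
With (t - 3) = 4/3: S(13/3) = 23/1161.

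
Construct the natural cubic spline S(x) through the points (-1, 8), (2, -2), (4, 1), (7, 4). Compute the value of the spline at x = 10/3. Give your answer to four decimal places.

Put σ_i = S'' at the i-th knot. Here h = (3, 2, 3) and Δ = (-10/3, 3/2, 1), so the interior equations h_(i-1)·σ_(i-1) + 2(h_(i-1)+h_i)·σ_i + h_i·σ_(i+1) = 6(Δ_i − Δ_(i-1)) read
  3·σ_0 + 10·σ_1 + 2·σ_2 = 6(Δ_1 - Δ_0) = 29
  2·σ_1 + 10·σ_2 + 3·σ_3 = 6(Δ_2 - Δ_1) = -3
Natural end conditions: σ_0 = σ_3 = 0.
Solving: σ_0 = 0, σ_1 = 37/12, σ_2 = -11/12, σ_3 = 0.
On [2, 4], S(x) = -2 - 1/4·(x - 2) + 37/24·(x - 2)² - 1/3·(x - 2)³.
With (x - 2) = 4/3: S(10/3) = -31/81.

-0.3827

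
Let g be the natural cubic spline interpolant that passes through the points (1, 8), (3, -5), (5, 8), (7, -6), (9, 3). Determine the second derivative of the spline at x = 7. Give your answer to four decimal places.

Write M_i for g''(x_i). With h_i = 2, 2, 2, 2 and divided differences Δ_i = -13/2, 13/2, -7, 9/2, the continuity of g' gives the tridiagonal system
  2·M_0 + 8·M_1 + 2·M_2 = 6(Δ_1 - Δ_0) = 78
  2·M_1 + 8·M_2 + 2·M_3 = 6(Δ_2 - Δ_1) = -81
  2·M_2 + 8·M_3 + 2·M_4 = 6(Δ_3 - Δ_2) = 69
Natural end conditions: M_0 = M_4 = 0.
Forward elimination and back-substitution give M_0 = 0, M_1 = 1563/112, M_2 = -471/28, M_3 = 1437/112, M_4 = 0.

12.8304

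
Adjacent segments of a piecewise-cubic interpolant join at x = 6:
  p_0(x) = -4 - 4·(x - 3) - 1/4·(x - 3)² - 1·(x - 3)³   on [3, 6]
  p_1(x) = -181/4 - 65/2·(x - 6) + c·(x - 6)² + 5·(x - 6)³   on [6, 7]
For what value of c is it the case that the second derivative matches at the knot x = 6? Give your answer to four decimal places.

-9.2500

p_0''(x) = -1/2 - 6·(x - 3), so p_0''(6) = -37/2. On the right, p_1''(6) = 2c, so c = -37/4.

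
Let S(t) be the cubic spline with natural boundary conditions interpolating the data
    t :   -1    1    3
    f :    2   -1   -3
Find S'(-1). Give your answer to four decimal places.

-1.6250

With M_i denoting the second derivative at x_i, h_i = 2, 2, and Δ_i = (y_(i+1) − y_i)/h_i = -3/2, -1:
  2·M_0 + 8·M_1 + 2·M_2 = 6(Δ_1 - Δ_0) = 3
Natural end conditions: M_0 = M_2 = 0.
Forward elimination and back-substitution give M_0 = 0, M_1 = 3/8, M_2 = 0.
On [-1, 1], S'(t) = b_0 + 2c_0·(t + 1) + 3d_0·(t + 1)² with b_0 = Δ_0 - h_0(2M_0 + M_1)/6 = -13/8, c_0 = M_0/2 = 0, d_0 = (M_1 - M_0)/(6h_0) = 1/32. So S'(-1) = -13/8.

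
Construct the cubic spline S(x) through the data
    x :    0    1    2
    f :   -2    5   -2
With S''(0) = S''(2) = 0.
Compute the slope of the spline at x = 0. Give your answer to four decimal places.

Put σ_i = S'' at the i-th knot. Here h = (1, 1) and Δ = (7, -7), so the interior equations h_(i-1)·σ_(i-1) + 2(h_(i-1)+h_i)·σ_i + h_i·σ_(i+1) = 6(Δ_i − Δ_(i-1)) read
  1·σ_0 + 4·σ_1 + 1·σ_2 = 6(Δ_1 - Δ_0) = -84
Natural end conditions: σ_0 = σ_2 = 0.
Hence σ_0 = 0, σ_1 = -21, σ_2 = 0.
On [0, 1], S'(x) = b_0 + 2c_0·x + 3d_0·x² with b_0 = Δ_0 - h_0(2σ_0 + σ_1)/6 = 21/2, c_0 = σ_0/2 = 0, d_0 = (σ_1 - σ_0)/(6h_0) = -7/2. So S'(0) = 21/2.

10.5000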